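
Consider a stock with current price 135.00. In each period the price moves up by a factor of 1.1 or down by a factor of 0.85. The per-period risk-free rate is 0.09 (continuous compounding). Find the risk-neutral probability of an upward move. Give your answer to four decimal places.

p = 0.9767

Risk-neutral probability p = (e^0.09 − 0.85)/(1.1 − 0.85) = 0.2442/0.2500 = 0.9767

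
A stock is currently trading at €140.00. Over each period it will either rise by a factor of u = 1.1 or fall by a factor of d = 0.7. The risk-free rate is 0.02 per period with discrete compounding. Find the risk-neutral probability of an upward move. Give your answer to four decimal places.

Risk-neutral probability p = (1 + 0.02 − 0.7)/(1.1 − 0.7) = 0.3200/0.4000 = 0.8000

p = 0.8000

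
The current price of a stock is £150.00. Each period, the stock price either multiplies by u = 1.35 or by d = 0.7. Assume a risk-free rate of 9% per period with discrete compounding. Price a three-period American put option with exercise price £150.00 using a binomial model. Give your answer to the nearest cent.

Risk-neutral probability p = (1 + 0.09 − 0.7)/(1.35 − 0.7) = 0.3900/0.6500 = 0.6000
Terminal stock prices: S_uuu = 369.1, S_uud = 191.4, S_udd = 99.22, S_ddd = 51.45
Terminal payoffs (K − S): max(-219.1, 0) = 0, max(-41.36, 0) = 0, max(50.78, 0) = 50.78, max(98.55, 0) = 98.55
Node uu (S = 273.4): continuation = 1/1.09·[0.6000·0.0000 + 0.4000·0.0000] = 0.0000; exercise value = 0.0000 ≤ continuation, so V_uu = 0.0000
Node ud (S = 141.8): continuation = 1/1.09·[0.6000·0.0000 + 0.4000·50.7750] = 18.6330; exercise value = 8.2500 ≤ continuation, so V_ud = 18.6330
Node dd (S = 73.5): continuation = 1/1.09·[0.6000·50.7750 + 0.4000·98.5500] = 64.1147; exercise value = 76.5000 > continuation, so V_dd = 76.5000 (exercise)
Node u (S = 202.5): continuation = 1/1.09·[0.6000·0.0000 + 0.4000·18.6330] = 6.8378; exercise value = 0.0000 ≤ continuation, so V_u = 6.8378
Node d (S = 105): continuation = 1/1.09·[0.6000·18.6330 + 0.4000·76.5000] = 38.3301; exercise value = 45.0000 > continuation, so V_d = 45.0000 (exercise)
Node 0 (S = 150): continuation = 1/1.09·[0.6000·6.8378 + 0.4000·45.0000] = 20.2777; exercise value = 0.0000 ≤ continuation, so V_0 = 20.2777

£20.28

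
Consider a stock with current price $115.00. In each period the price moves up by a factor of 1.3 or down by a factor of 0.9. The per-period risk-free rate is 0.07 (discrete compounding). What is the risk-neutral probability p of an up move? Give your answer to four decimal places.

p = 0.4250

Risk-neutral probability p = (1 + 0.07 − 0.9)/(1.3 − 0.9) = 0.1700/0.4000 = 0.4250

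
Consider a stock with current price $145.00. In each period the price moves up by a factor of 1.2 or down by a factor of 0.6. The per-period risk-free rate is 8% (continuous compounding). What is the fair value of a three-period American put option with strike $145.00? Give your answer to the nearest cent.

Risk-neutral probability p = (e^0.08 − 0.6)/(1.2 − 0.6) = 0.4833/0.6000 = 0.8055
Terminal stock prices: S_uuu = 250.6, S_uud = 125.3, S_udd = 62.64, S_ddd = 31.32
Terminal payoffs (K − S): max(-105.6, 0) = 0, max(19.72, 0) = 19.72, max(82.36, 0) = 82.36, max(113.7, 0) = 113.7
Node uu (S = 208.8): continuation = e^(−0.08)·[0.8055·0.0000 + 0.1945·19.7200] = 3.5410; exercise value = 0.0000 ≤ continuation, so V_uu = 3.5410
Node ud (S = 104.4): continuation = e^(−0.08)·[0.8055·19.7200 + 0.1945·82.3600] = 29.4519; exercise value = 40.6000 > continuation, so V_ud = 40.6000 (exercise)
Node dd (S = 52.2): continuation = e^(−0.08)·[0.8055·82.3600 + 0.1945·113.6800] = 81.6519; exercise value = 92.8000 > continuation, so V_dd = 92.8000 (exercise)
Node u (S = 174): continuation = e^(−0.08)·[0.8055·3.5410 + 0.1945·40.6000] = 9.9233; exercise value = 0.0000 ≤ continuation, so V_u = 9.9233
Node d (S = 87): continuation = e^(−0.08)·[0.8055·40.6000 + 0.1945·92.8000] = 46.8519; exercise value = 58.0000 > continuation, so V_d = 58.0000 (exercise)
Node 0 (S = 145): continuation = e^(−0.08)·[0.8055·9.9233 + 0.1945·58.0000] = 17.7933; exercise value = 0.0000 ≤ continuation, so V_0 = 17.7933

$17.79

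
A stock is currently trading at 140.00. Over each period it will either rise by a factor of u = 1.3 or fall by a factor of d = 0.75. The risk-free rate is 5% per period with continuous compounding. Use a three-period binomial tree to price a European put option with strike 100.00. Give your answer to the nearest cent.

Risk-neutral probability p = (e^0.05 − 0.75)/(1.3 − 0.75) = 0.3013/0.5500 = 0.5478
Terminal stock prices: S_uuu = 307.6, S_uud = 177.5, S_udd = 102.4, S_ddd = 59.06
Terminal payoffs (K − S): max(-207.6, 0) = 0, max(-77.45, 0) = 0, max(-2.375, 0) = 0, max(40.94, 0) = 40.94
Node uu (S = 236.6): V_uu = e^(−0.05)·[0.5478·0.0000 + 0.4522·0.0000] = 0.0000
Node ud (S = 136.5): V_ud = e^(−0.05)·[0.5478·0.0000 + 0.4522·0.0000] = 0.0000
Node dd (S = 78.75): V_dd = e^(−0.05)·[0.5478·0.0000 + 0.4522·40.9375] = 17.6104
Node u (S = 182): V_u = e^(−0.05)·[0.5478·0.0000 + 0.4522·0.0000] = 0.0000
Node d (S = 105): V_d = e^(−0.05)·[0.5478·0.0000 + 0.4522·17.6104] = 7.5756
Node 0 (S = 140): V_0 = e^(−0.05)·[0.5478·0.0000 + 0.4522·7.5756] = 3.2589

3.26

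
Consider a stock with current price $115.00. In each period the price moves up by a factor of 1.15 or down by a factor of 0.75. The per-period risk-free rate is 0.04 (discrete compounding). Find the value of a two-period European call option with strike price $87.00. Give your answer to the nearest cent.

Risk-neutral probability p = (1 + 0.04 − 0.75)/(1.15 − 0.75) = 0.2900/0.4000 = 0.7250
Terminal stock prices: S_uu = 152.1, S_ud = 99.19, S_dd = 64.69
Terminal payoffs (S − K): max(65.09, 0) = 65.09, max(12.19, 0) = 12.19, max(-22.31, 0) = 0
Node u (S = 132.2): V_u = 1/1.04·[0.7250·65.0875 + 0.2750·12.1875] = 48.5962
Node d (S = 86.25): V_d = 1/1.04·[0.7250·12.1875 + 0.2750·0.0000] = 8.4961
Node 0 (S = 115): V_0 = 1/1.04·[0.7250·48.5962 + 0.2750·8.4961] = 36.1237

$36.12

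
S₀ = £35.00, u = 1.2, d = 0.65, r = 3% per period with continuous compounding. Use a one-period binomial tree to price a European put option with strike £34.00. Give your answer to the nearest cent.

£3.37

Risk-neutral probability p = (e^0.03 − 0.65)/(1.2 − 0.65) = 0.3805/0.5500 = 0.6917
Terminal stock prices: S_u = 42, S_d = 22.75
Terminal payoffs (K − S): max(-8, 0) = 0, max(11.25, 0) = 11.25
Node 0 (S = 35): V_0 = e^(−0.03)·[0.6917·0.0000 + 0.3083·11.2500] = 3.3655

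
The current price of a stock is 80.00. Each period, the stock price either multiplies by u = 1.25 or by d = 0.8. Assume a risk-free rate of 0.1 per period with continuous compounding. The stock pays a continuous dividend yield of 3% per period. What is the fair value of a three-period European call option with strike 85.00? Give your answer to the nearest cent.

Per-period risk-free factor R = e^0.1 = 1.1052; dividend-adjusted growth = e^(0.1−0.03) = 1.0725.
Risk-neutral probability p = (1.0725 − 0.8)/(1.25 − 0.8) = 0.2725/0.4500 = 0.6056
Terminal stock prices: S_uuu = 156.2, S_uud = 100, S_udd = 64, S_ddd = 40.96
Terminal payoffs (S − K): max(71.25, 0) = 71.25, max(15, 0) = 15, max(-21, 0) = 0, max(-44.04, 0) = 0
Node uu (S = 125): V_uu = e^(−0.1)·[0.6056·71.2500 + 0.3944·15.0000] = 44.3945
Node ud (S = 80): V_ud = e^(−0.1)·[0.6056·15.0000 + 0.3944·0.0000] = 8.2192
Node dd (S = 51.2): V_dd = e^(−0.1)·[0.6056·0.0000 + 0.3944·0.0000] = 0.0000
Node u (S = 100): V_u = e^(−0.1)·[0.6056·44.3945 + 0.3944·8.2192] = 27.2591
Node d (S = 64): V_d = e^(−0.1)·[0.6056·8.2192 + 0.3944·0.0000] = 4.5037
Node 0 (S = 80): V_0 = e^(−0.1)·[0.6056·27.2591 + 0.3944·4.5037] = 16.5439

16.54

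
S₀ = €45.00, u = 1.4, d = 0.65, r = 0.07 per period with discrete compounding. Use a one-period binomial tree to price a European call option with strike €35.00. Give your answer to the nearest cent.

€14.65

Risk-neutral probability p = (1 + 0.07 − 0.65)/(1.4 − 0.65) = 0.4200/0.7500 = 0.5600
Terminal stock prices: S_u = 63, S_d = 29.25
Terminal payoffs (S − K): max(28, 0) = 28, max(-5.75, 0) = 0
Node 0 (S = 45): V_0 = 1/1.07·[0.5600·28.0000 + 0.4400·0.0000] = 14.6542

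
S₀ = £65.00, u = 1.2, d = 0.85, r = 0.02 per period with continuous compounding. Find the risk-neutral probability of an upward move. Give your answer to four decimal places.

p = 0.4863

Risk-neutral probability p = (e^0.02 − 0.85)/(1.2 − 0.85) = 0.1702/0.3500 = 0.4863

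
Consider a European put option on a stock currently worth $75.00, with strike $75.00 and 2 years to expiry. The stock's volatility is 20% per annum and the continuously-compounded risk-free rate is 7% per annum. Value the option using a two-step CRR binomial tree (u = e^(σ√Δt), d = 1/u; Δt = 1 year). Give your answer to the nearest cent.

CRR parameters: u = e^(σ√Δt) = e^(0.2·√1) = 1.2214, d = 1/u = 0.8187
Per-period rate: rΔt = 0.07·1 = 0.07, so R = e^0.07 = 1.0725
Risk-neutral probability p = (e^0.07 − 0.8187)/(1.2214 − 0.8187) = 0.2538/0.4027 = 0.6302
Terminal stock prices: S_uu = 111.9, S_ud = 75, S_dd = 50.27
Terminal payoffs (K − S): max(-36.89, 0) = 0, max(0, 0) = 0, max(24.73, 0) = 24.73
Node u (S = 91.61): V_u = e^(−0.07)·[0.6302·0.0000 + 0.3698·0.0000] = 0.0000
Node d (S = 61.4): V_d = e^(−0.07)·[0.6302·0.0000 + 0.3698·24.7260] = 8.5247
Node 0 (S = 75): V_0 = e^(−0.07)·[0.6302·0.0000 + 0.3698·8.5247] = 2.9391

$2.94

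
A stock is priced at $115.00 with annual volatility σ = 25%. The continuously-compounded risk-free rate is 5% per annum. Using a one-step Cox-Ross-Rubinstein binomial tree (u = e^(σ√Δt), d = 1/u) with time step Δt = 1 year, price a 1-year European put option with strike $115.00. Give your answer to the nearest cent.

$11.15

CRR parameters: u = e^(σ√Δt) = e^(0.25·√1) = 1.2840, d = 1/u = 0.7788
Per-period rate: rΔt = 0.05·1 = 0.05, so R = e^0.05 = 1.0513
Risk-neutral probability p = (e^0.05 − 0.7788)/(1.2840 − 0.7788) = 0.2725/0.5052 = 0.5393
Terminal stock prices: S_u = 147.7, S_d = 89.56
Terminal payoffs (K − S): max(-32.66, 0) = 0, max(25.44, 0) = 25.44
Node 0 (S = 115): V_0 = e^(−0.05)·[0.5393·0.0000 + 0.4607·25.4379] = 11.1476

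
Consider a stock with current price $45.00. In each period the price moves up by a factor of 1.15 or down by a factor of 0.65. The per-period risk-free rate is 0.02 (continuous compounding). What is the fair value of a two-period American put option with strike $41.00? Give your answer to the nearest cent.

Risk-neutral probability p = (e^0.02 − 0.65)/(1.15 − 0.65) = 0.3702/0.5000 = 0.7404
Terminal stock prices: S_uu = 59.51, S_ud = 33.64, S_dd = 19.01
Terminal payoffs (K − S): max(-18.51, 0) = 0, max(7.363, 0) = 7.363, max(21.99, 0) = 21.99
Node u (S = 51.75): continuation = e^(−0.02)·[0.7404·0.0000 + 0.2596·7.3625] = 1.8734; exercise value = 0.0000 ≤ continuation, so V_u = 1.8734
Node d (S = 29.25): continuation = e^(−0.02)·[0.7404·7.3625 + 0.2596·21.9875] = 10.9381; exercise value = 11.7500 > continuation, so V_d = 11.7500 (exercise)
Node 0 (S = 45): continuation = e^(−0.02)·[0.7404·1.8734 + 0.2596·11.7500] = 4.3495; exercise value = 0.0000 ≤ continuation, so V_0 = 4.3495

$4.35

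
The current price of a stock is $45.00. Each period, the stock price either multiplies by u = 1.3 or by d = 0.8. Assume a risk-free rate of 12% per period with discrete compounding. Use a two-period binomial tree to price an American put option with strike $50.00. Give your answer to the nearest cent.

$5.09

Risk-neutral probability p = (1 + 0.12 − 0.8)/(1.3 − 0.8) = 0.3200/0.5000 = 0.6400
Terminal stock prices: S_uu = 76.05, S_ud = 46.8, S_dd = 28.8
Terminal payoffs (K − S): max(-26.05, 0) = 0, max(3.2, 0) = 3.2, max(21.2, 0) = 21.2
Node u (S = 58.5): continuation = 1/1.12·[0.6400·0.0000 + 0.3600·3.2000] = 1.0286; exercise value = 0.0000 ≤ continuation, so V_u = 1.0286
Node d (S = 36): continuation = 1/1.12·[0.6400·3.2000 + 0.3600·21.2000] = 8.6429; exercise value = 14.0000 > continuation, so V_d = 14.0000 (exercise)
Node 0 (S = 45): continuation = 1/1.12·[0.6400·1.0286 + 0.3600·14.0000] = 5.0878; exercise value = 5.0000 ≤ continuation, so V_0 = 5.0878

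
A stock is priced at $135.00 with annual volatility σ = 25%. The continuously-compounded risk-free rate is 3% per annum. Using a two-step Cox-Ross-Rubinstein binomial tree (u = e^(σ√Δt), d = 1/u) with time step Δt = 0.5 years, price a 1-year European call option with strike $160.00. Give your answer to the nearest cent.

$7.78

CRR parameters: u = e^(σ√Δt) = e^(0.25·√0.5) = 1.1934, d = 1/u = 0.8380
Per-period rate: rΔt = 0.03·0.5 = 0.015, so R = e^0.015 = 1.0151
Risk-neutral probability p = (e^0.015 − 0.8380)/(1.1934 − 0.8380) = 0.1771/0.3554 = 0.4984
Terminal stock prices: S_uu = 192.3, S_ud = 135, S_dd = 94.8
Terminal payoffs (S − K): max(32.26, 0) = 32.26, max(-25, 0) = 0, max(-65.2, 0) = 0
Node u (S = 161.1): V_u = e^(−0.015)·[0.4984·32.2561 + 0.5016·0.0000] = 15.8385
Node d (S = 113.1): V_d = e^(−0.015)·[0.4984·0.0000 + 0.5016·0.0000] = 0.0000
Node 0 (S = 135): V_0 = e^(−0.015)·[0.4984·15.8385 + 0.5016·0.0000] = 7.7771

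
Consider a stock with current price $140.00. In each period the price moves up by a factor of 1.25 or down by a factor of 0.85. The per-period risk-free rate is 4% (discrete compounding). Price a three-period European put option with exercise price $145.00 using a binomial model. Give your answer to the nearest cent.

Risk-neutral probability p = (1 + 0.04 − 0.85)/(1.25 − 0.85) = 0.1900/0.4000 = 0.4750
Terminal stock prices: S_uuu = 273.4, S_uud = 185.9, S_udd = 126.4, S_ddd = 85.98
Terminal payoffs (K − S): max(-128.4, 0) = 0, max(-40.94, 0) = 0, max(18.56, 0) = 18.56, max(59.02, 0) = 59.02
Node uu (S = 218.8): V_uu = 1/1.04·[0.4750·0.0000 + 0.5250·0.0000] = 0.0000
Node ud (S = 148.8): V_ud = 1/1.04·[0.4750·0.0000 + 0.5250·18.5625] = 9.3705
Node dd (S = 101.1): V_dd = 1/1.04·[0.4750·18.5625 + 0.5250·59.0225] = 38.2731
Node u (S = 175): V_u = 1/1.04·[0.4750·0.0000 + 0.5250·9.3705] = 4.7303
Node d (S = 119): V_d = 1/1.04·[0.4750·9.3705 + 0.5250·38.2731] = 23.6003
Node 0 (S = 140): V_0 = 1/1.04·[0.4750·4.7303 + 0.5250·23.6003] = 14.0741

$14.07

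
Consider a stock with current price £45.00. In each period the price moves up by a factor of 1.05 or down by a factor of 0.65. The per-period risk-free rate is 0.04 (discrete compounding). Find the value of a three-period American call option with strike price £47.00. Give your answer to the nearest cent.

£4.20

Risk-neutral probability p = (1 + 0.04 − 0.65)/(1.05 − 0.65) = 0.3900/0.4000 = 0.9750
Terminal stock prices: S_uuu = 52.09, S_uud = 32.25, S_udd = 19.96, S_ddd = 12.36
Terminal payoffs (S − K): max(5.093, 0) = 5.093, max(-14.75, 0) = 0, max(-27.04, 0) = 0, max(-34.64, 0) = 0
Node uu (S = 49.61): continuation = 1/1.04·[0.9750·5.0931 + 0.0250·0.0000] = 4.7748; exercise value = 2.6125 ≤ continuation, so V_uu = 4.7748
Node ud (S = 30.71): continuation = 1/1.04·[0.9750·0.0000 + 0.0250·0.0000] = 0.0000; exercise value = 0.0000 ≤ continuation, so V_ud = 0.0000
Node dd (S = 19.01): continuation = 1/1.04·[0.9750·0.0000 + 0.0250·0.0000] = 0.0000; exercise value = 0.0000 ≤ continuation, so V_dd = 0.0000
Node u (S = 47.25): continuation = 1/1.04·[0.9750·4.7748 + 0.0250·0.0000] = 4.4764; exercise value = 0.2500 ≤ continuation, so V_u = 4.4764
Node d (S = 29.25): continuation = 1/1.04·[0.9750·0.0000 + 0.0250·0.0000] = 0.0000; exercise value = 0.0000 ≤ continuation, so V_d = 0.0000
Node 0 (S = 45): continuation = 1/1.04·[0.9750·4.4764 + 0.0250·0.0000] = 4.1966; exercise value = 0.0000 ≤ continuation, so V_0 = 4.1966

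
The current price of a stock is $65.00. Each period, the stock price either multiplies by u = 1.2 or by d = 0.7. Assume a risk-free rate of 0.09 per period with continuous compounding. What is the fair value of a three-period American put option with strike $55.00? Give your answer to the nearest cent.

$2.29

Risk-neutral probability p = (e^0.09 − 0.7)/(1.2 − 0.7) = 0.3942/0.5000 = 0.7883
Terminal stock prices: S_uuu = 112.3, S_uud = 65.52, S_udd = 38.22, S_ddd = 22.29
Terminal payoffs (K − S): max(-57.32, 0) = 0, max(-10.52, 0) = 0, max(16.78, 0) = 16.78, max(32.71, 0) = 32.71
Node uu (S = 93.6): continuation = e^(−0.09)·[0.7883·0.0000 + 0.2117·0.0000] = 0.0000; exercise value = 0.0000 ≤ continuation, so V_uu = 0.0000
Node ud (S = 54.6): continuation = e^(−0.09)·[0.7883·0.0000 + 0.2117·16.7800] = 3.2458; exercise value = 0.4000 ≤ continuation, so V_ud = 3.2458
Node dd (S = 31.85): continuation = e^(−0.09)·[0.7883·16.7800 + 0.2117·32.7050] = 18.4162; exercise value = 23.1500 > continuation, so V_dd = 23.1500 (exercise)
Node u (S = 78): continuation = e^(−0.09)·[0.7883·0.0000 + 0.2117·3.2458] = 0.6279; exercise value = 0.0000 ≤ continuation, so V_u = 0.6279
Node d (S = 45.5): continuation = e^(−0.09)·[0.7883·3.2458 + 0.2117·23.1500] = 6.8166; exercise value = 9.5000 > continuation, so V_d = 9.5000 (exercise)
Node 0 (S = 65): continuation = e^(−0.09)·[0.7883·0.6279 + 0.2117·9.5000] = 2.2900; exercise value = 0.0000 ≤ continuation, so V_0 = 2.2900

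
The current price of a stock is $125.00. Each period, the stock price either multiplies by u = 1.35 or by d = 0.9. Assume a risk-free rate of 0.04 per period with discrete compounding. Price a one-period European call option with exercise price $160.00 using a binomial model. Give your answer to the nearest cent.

Risk-neutral probability p = (1 + 0.04 − 0.9)/(1.35 − 0.9) = 0.1400/0.4500 = 0.3111
Terminal stock prices: S_u = 168.8, S_d = 112.5
Terminal payoffs (S − K): max(8.75, 0) = 8.75, max(-47.5, 0) = 0
Node 0 (S = 125): V_0 = 1/1.04·[0.3111·8.7500 + 0.6889·0.0000] = 2.6175

$2.62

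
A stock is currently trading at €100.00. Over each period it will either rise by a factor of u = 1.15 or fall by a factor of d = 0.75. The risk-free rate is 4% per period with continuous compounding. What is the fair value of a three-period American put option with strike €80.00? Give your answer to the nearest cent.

€3.11

Risk-neutral probability p = (e^0.04 − 0.75)/(1.15 − 0.75) = 0.2908/0.4000 = 0.7270
Terminal stock prices: S_uuu = 152.1, S_uud = 99.19, S_udd = 64.69, S_ddd = 42.19
Terminal payoffs (K − S): max(-72.09, 0) = 0, max(-19.19, 0) = 0, max(15.31, 0) = 15.31, max(37.81, 0) = 37.81
Node uu (S = 132.2): continuation = e^(−0.04)·[0.7270·0.0000 + 0.2730·0.0000] = 0.0000; exercise value = 0.0000 ≤ continuation, so V_uu = 0.0000
Node ud (S = 86.25): continuation = e^(−0.04)·[0.7270·0.0000 + 0.2730·15.3125] = 4.0160; exercise value = 0.0000 ≤ continuation, so V_ud = 4.0160
Node dd (S = 56.25): continuation = e^(−0.04)·[0.7270·15.3125 + 0.2730·37.8125] = 20.6132; exercise value = 23.7500 > continuation, so V_dd = 23.7500 (exercise)
Node u (S = 115): continuation = e^(−0.04)·[0.7270·0.0000 + 0.2730·4.0160] = 1.0533; exercise value = 0.0000 ≤ continuation, so V_u = 1.0533
Node d (S = 75): continuation = e^(−0.04)·[0.7270·4.0160 + 0.2730·23.7500] = 9.0342; exercise value = 5.0000 ≤ continuation, so V_d = 9.0342
Node 0 (S = 100): continuation = e^(−0.04)·[0.7270·1.0533 + 0.2730·9.0342] = 3.1051; exercise value = 0.0000 ≤ continuation, so V_0 = 3.1051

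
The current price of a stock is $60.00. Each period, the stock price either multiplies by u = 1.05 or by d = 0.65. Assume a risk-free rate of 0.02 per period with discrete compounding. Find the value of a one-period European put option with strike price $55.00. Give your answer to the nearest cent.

Risk-neutral probability p = (1 + 0.02 − 0.65)/(1.05 − 0.65) = 0.3700/0.4000 = 0.9250
Terminal stock prices: S_u = 63, S_d = 39
Terminal payoffs (K − S): max(-8, 0) = 0, max(16, 0) = 16
Node 0 (S = 60): V_0 = 1/1.02·[0.9250·0.0000 + 0.0750·16.0000] = 1.1765

$1.18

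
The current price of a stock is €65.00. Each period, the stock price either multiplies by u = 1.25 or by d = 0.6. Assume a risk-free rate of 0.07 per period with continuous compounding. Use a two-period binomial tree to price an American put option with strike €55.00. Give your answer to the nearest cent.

Risk-neutral probability p = (e^0.07 − 0.6)/(1.25 − 0.6) = 0.4725/0.6500 = 0.7269
Terminal stock prices: S_uu = 101.6, S_ud = 48.75, S_dd = 23.4
Terminal payoffs (K − S): max(-46.56, 0) = 0, max(6.25, 0) = 6.25, max(31.6, 0) = 31.6
Node u (S = 81.25): continuation = e^(−0.07)·[0.7269·0.0000 + 0.2731·6.2500] = 1.5913; exercise value = 0.0000 ≤ continuation, so V_u = 1.5913
Node d (S = 39): continuation = e^(−0.07)·[0.7269·6.2500 + 0.2731·31.6000] = 12.2817; exercise value = 16.0000 > continuation, so V_d = 16.0000 (exercise)
Node 0 (S = 65): continuation = e^(−0.07)·[0.7269·1.5913 + 0.2731·16.0000] = 5.1522; exercise value = 0.0000 ≤ continuation, so V_0 = 5.1522

€5.15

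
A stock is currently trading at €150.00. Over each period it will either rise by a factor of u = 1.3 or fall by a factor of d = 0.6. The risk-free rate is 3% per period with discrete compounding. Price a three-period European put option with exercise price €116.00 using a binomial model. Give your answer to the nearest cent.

Risk-neutral probability p = (1 + 0.03 − 0.6)/(1.3 − 0.6) = 0.4300/0.7000 = 0.6143
Terminal stock prices: S_uuu = 329.6, S_uud = 152.1, S_udd = 70.2, S_ddd = 32.4
Terminal payoffs (K − S): max(-213.6, 0) = 0, max(-36.1, 0) = 0, max(45.8, 0) = 45.8, max(83.6, 0) = 83.6
Node uu (S = 253.5): V_uu = 1/1.03·[0.6143·0.0000 + 0.3857·0.0000] = 0.0000
Node ud (S = 117): V_ud = 1/1.03·[0.6143·0.0000 + 0.3857·45.8000] = 17.1512
Node dd (S = 54): V_dd = 1/1.03·[0.6143·45.8000 + 0.3857·83.6000] = 58.6214
Node u (S = 195): V_u = 1/1.03·[0.6143·0.0000 + 0.3857·17.1512] = 6.4228
Node d (S = 90): V_d = 1/1.03·[0.6143·17.1512 + 0.3857·58.6214] = 32.1814
Node 0 (S = 150): V_0 = 1/1.03·[0.6143·6.4228 + 0.3857·32.1814] = 15.8818

€15.88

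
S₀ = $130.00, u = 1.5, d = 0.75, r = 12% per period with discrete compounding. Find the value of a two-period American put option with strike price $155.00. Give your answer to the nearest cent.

Risk-neutral probability p = (1 + 0.12 − 0.75)/(1.5 − 0.75) = 0.3700/0.7500 = 0.4933
Terminal stock prices: S_uu = 292.5, S_ud = 146.2, S_dd = 73.12
Terminal payoffs (K − S): max(-137.5, 0) = 0, max(8.75, 0) = 8.75, max(81.88, 0) = 81.88
Node u (S = 195): continuation = 1/1.12·[0.4933·0.0000 + 0.5067·8.7500] = 3.9583; exercise value = 0.0000 ≤ continuation, so V_u = 3.9583
Node d (S = 97.5): continuation = 1/1.12·[0.4933·8.7500 + 0.5067·81.8750] = 40.8929; exercise value = 57.5000 > continuation, so V_d = 57.5000 (exercise)
Node 0 (S = 130): continuation = 1/1.12·[0.4933·3.9583 + 0.5067·57.5000] = 27.7555; exercise value = 25.0000 ≤ continuation, so V_0 = 27.7555

$27.76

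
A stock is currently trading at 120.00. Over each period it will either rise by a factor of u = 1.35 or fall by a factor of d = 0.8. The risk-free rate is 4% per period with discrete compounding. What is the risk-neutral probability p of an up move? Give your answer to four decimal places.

p = 0.4364

Risk-neutral probability p = (1 + 0.04 − 0.8)/(1.35 − 0.8) = 0.2400/0.5500 = 0.4364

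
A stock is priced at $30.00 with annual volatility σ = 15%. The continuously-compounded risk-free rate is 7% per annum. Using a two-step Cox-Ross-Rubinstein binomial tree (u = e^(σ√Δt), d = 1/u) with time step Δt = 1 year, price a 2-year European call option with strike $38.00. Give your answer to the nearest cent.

$1.07

CRR parameters: u = e^(σ√Δt) = e^(0.15·√1) = 1.1618, d = 1/u = 0.8607
Per-period rate: rΔt = 0.07·1 = 0.07, so R = e^0.07 = 1.0725
Risk-neutral probability p = (e^0.07 − 0.8607)/(1.1618 − 0.8607) = 0.2118/0.3011 = 0.7034
Terminal stock prices: S_uu = 40.5, S_ud = 30, S_dd = 22.22
Terminal payoffs (S − K): max(2.496, 0) = 2.496, max(-8, 0) = 0, max(-15.78, 0) = 0
Node u (S = 34.86): V_u = e^(−0.07)·[0.7034·2.4958 + 0.2966·0.0000] = 1.6367
Node d (S = 25.82): V_d = e^(−0.07)·[0.7034·0.0000 + 0.2966·0.0000] = 0.0000
Node 0 (S = 30): V_0 = e^(−0.07)·[0.7034·1.6367 + 0.2966·0.0000] = 1.0734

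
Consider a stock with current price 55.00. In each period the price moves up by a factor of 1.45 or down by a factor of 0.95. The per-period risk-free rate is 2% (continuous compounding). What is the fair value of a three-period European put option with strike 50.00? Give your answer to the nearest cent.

Risk-neutral probability p = (e^0.02 − 0.95)/(1.45 − 0.95) = 0.0702/0.5000 = 0.1404
Terminal stock prices: S_uuu = 167.7, S_uud = 109.9, S_udd = 71.97, S_ddd = 47.16
Terminal payoffs (K − S): max(-117.7, 0) = 0, max(-59.86, 0) = 0, max(-21.97, 0) = 0, max(2.844, 0) = 2.844
Node uu (S = 115.6): V_uu = e^(−0.02)·[0.1404·0.0000 + 0.8596·0.0000] = 0.0000
Node ud (S = 75.76): V_ud = e^(−0.02)·[0.1404·0.0000 + 0.8596·0.0000] = 0.0000
Node dd (S = 49.64): V_dd = e^(−0.02)·[0.1404·0.0000 + 0.8596·2.8444] = 2.3966
Node u (S = 79.75): V_u = e^(−0.02)·[0.1404·0.0000 + 0.8596·0.0000] = 0.0000
Node d (S = 52.25): V_d = e^(−0.02)·[0.1404·0.0000 + 0.8596·2.3966] = 2.0193
Node 0 (S = 55): V_0 = e^(−0.02)·[0.1404·0.0000 + 0.8596·2.0193] = 1.7014

1.70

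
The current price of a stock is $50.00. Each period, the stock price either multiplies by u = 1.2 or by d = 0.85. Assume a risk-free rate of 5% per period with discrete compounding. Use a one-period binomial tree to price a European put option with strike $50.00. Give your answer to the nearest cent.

Risk-neutral probability p = (1 + 0.05 − 0.85)/(1.2 − 0.85) = 0.2000/0.3500 = 0.5714
Terminal stock prices: S_u = 60, S_d = 42.5
Terminal payoffs (K − S): max(-10, 0) = 0, max(7.5, 0) = 7.5
Node 0 (S = 50): V_0 = 1/1.05·[0.5714·0.0000 + 0.4286·7.5000] = 3.0612

$3.06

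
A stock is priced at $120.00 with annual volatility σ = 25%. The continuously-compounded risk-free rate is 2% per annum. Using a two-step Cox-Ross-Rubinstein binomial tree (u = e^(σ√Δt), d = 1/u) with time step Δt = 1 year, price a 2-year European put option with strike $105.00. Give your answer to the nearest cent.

CRR parameters: u = e^(σ√Δt) = e^(0.25·√1) = 1.2840, d = 1/u = 0.7788
Per-period rate: rΔt = 0.02·1 = 0.02, so R = e^0.02 = 1.0202
Risk-neutral probability p = (e^0.02 − 0.7788)/(1.2840 − 0.7788) = 0.2414/0.5052 = 0.4778
Terminal stock prices: S_uu = 197.8, S_ud = 120, S_dd = 72.78
Terminal payoffs (K − S): max(-92.85, 0) = 0, max(-15, 0) = 0, max(32.22, 0) = 32.22
Node u (S = 154.1): V_u = e^(−0.02)·[0.4778·0.0000 + 0.5222·0.0000] = 0.0000
Node d (S = 93.46): V_d = e^(−0.02)·[0.4778·0.0000 + 0.5222·32.2163] = 16.4900
Node 0 (S = 120): V_0 = e^(−0.02)·[0.4778·0.0000 + 0.5222·16.4900] = 8.4404

$8.44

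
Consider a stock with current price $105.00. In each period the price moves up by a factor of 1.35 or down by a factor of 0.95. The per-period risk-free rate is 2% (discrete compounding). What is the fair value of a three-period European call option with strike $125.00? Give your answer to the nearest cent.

$5.72

Risk-neutral probability p = (1 + 0.02 − 0.95)/(1.35 − 0.95) = 0.0700/0.4000 = 0.1750
Terminal stock prices: S_uuu = 258.3, S_uud = 181.8, S_udd = 127.9, S_ddd = 90.02
Terminal payoffs (S − K): max(133.3, 0) = 133.3, max(56.79, 0) = 56.79, max(2.929, 0) = 2.929, max(-34.98, 0) = 0
Node uu (S = 191.4): V_uu = 1/1.02·[0.1750·133.3394 + 0.8250·56.7944] = 68.8135
Node ud (S = 134.7): V_ud = 1/1.02·[0.1750·56.7944 + 0.8250·2.9294] = 12.1135
Node dd (S = 94.76): V_dd = 1/1.02·[0.1750·2.9294 + 0.8250·0.0000] = 0.5026
Node u (S = 141.8): V_u = 1/1.02·[0.1750·68.8135 + 0.8250·12.1135] = 21.6039
Node d (S = 99.75): V_d = 1/1.02·[0.1750·12.1135 + 0.8250·0.5026] = 2.4848
Node 0 (S = 105): V_0 = 1/1.02·[0.1750·21.6039 + 0.8250·2.4848] = 5.7163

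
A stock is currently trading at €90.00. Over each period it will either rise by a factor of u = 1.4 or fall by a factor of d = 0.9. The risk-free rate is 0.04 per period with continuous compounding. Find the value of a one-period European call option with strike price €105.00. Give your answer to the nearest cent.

€5.68

Risk-neutral probability p = (e^0.04 − 0.9)/(1.4 − 0.9) = 0.1408/0.5000 = 0.2816
Terminal stock prices: S_u = 126, S_d = 81
Terminal payoffs (S − K): max(21, 0) = 21, max(-24, 0) = 0
Node 0 (S = 90): V_0 = e^(−0.04)·[0.2816·21.0000 + 0.7184·0.0000] = 5.6822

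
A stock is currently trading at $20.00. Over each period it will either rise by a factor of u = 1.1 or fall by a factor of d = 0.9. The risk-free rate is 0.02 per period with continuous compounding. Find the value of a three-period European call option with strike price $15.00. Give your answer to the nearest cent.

$5.90

Risk-neutral probability p = (e^0.02 − 0.9)/(1.1 − 0.9) = 0.1202/0.2000 = 0.6010
Terminal stock prices: S_uuu = 26.62, S_uud = 21.78, S_udd = 17.82, S_ddd = 14.58
Terminal payoffs (S − K): max(11.62, 0) = 11.62, max(6.78, 0) = 6.78, max(2.82, 0) = 2.82, max(-0.42, 0) = 0
Node uu (S = 24.2): V_uu = e^(−0.02)·[0.6010·11.6200 + 0.3990·6.7800] = 9.4970
Node ud (S = 19.8): V_ud = e^(−0.02)·[0.6010·6.7800 + 0.3990·2.8200] = 5.0970
Node dd (S = 16.2): V_dd = e^(−0.02)·[0.6010·2.8200 + 0.3990·0.0000] = 1.6613
Node u (S = 22): V_u = e^(−0.02)·[0.6010·9.4970 + 0.3990·5.0970] = 7.5882
Node d (S = 18): V_d = e^(−0.02)·[0.6010·5.0970 + 0.3990·1.6613] = 3.6524
Node 0 (S = 20): V_0 = e^(−0.02)·[0.6010·7.5882 + 0.3990·3.6524] = 5.8987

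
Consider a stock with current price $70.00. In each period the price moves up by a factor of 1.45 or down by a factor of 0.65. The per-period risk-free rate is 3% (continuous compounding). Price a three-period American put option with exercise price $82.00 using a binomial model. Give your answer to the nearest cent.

Risk-neutral probability p = (e^0.03 − 0.65)/(1.45 − 0.65) = 0.3805/0.8000 = 0.4756
Terminal stock prices: S_uuu = 213.4, S_uud = 95.66, S_udd = 42.88, S_ddd = 19.22
Terminal payoffs (K − S): max(-131.4, 0) = 0, max(-13.66, 0) = 0, max(39.12, 0) = 39.12, max(62.78, 0) = 62.78
Node uu (S = 147.2): continuation = e^(−0.03)·[0.4756·0.0000 + 0.5244·0.0000] = 0.0000; exercise value = 0.0000 ≤ continuation, so V_uu = 0.0000
Node ud (S = 65.98): continuation = e^(−0.03)·[0.4756·0.0000 + 0.5244·39.1162] = 19.9075; exercise value = 16.0250 ≤ continuation, so V_ud = 19.9075
Node dd (S = 29.58): continuation = e^(−0.03)·[0.4756·39.1162 + 0.5244·62.7763] = 50.0015; exercise value = 52.4250 > continuation, so V_dd = 52.4250 (exercise)
Node u (S = 101.5): continuation = e^(−0.03)·[0.4756·0.0000 + 0.5244·19.9075] = 10.1316; exercise value = 0.0000 ≤ continuation, so V_u = 10.1316
Node d (S = 45.5): continuation = e^(−0.03)·[0.4756·19.9075 + 0.5244·52.4250] = 35.8684; exercise value = 36.5000 > continuation, so V_d = 36.5000 (exercise)
Node 0 (S = 70): continuation = e^(−0.03)·[0.4756·10.1316 + 0.5244·36.5000] = 23.2519; exercise value = 12.0000 ≤ continuation, so V_0 = 23.2519

$23.25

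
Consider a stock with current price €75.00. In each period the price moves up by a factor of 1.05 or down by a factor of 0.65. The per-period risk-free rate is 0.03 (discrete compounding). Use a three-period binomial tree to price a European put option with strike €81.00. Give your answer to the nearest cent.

€3.69

Risk-neutral probability p = (1 + 0.03 − 0.65)/(1.05 − 0.65) = 0.3800/0.4000 = 0.9500
Terminal stock prices: S_uuu = 86.82, S_uud = 53.75, S_udd = 33.27, S_ddd = 20.6
Terminal payoffs (K − S): max(-5.822, 0) = 0, max(27.25, 0) = 27.25, max(47.73, 0) = 47.73, max(60.4, 0) = 60.4
Node uu (S = 82.69): V_uu = 1/1.03·[0.9500·0.0000 + 0.0500·27.2531] = 1.3230
Node ud (S = 51.19): V_ud = 1/1.03·[0.9500·27.2531 + 0.0500·47.7281] = 27.4533
Node dd (S = 31.69): V_dd = 1/1.03·[0.9500·47.7281 + 0.0500·60.4031] = 46.9533
Node u (S = 78.75): V_u = 1/1.03·[0.9500·1.3230 + 0.0500·27.4533] = 2.5529
Node d (S = 48.75): V_d = 1/1.03·[0.9500·27.4533 + 0.0500·46.9533] = 27.6003
Node 0 (S = 75): V_0 = 1/1.03·[0.9500·2.5529 + 0.0500·27.6003] = 3.6944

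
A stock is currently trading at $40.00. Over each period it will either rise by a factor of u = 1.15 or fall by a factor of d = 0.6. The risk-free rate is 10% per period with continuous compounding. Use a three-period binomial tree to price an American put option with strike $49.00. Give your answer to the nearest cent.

$9.00

Risk-neutral probability p = (e^0.1 − 0.6)/(1.15 − 0.6) = 0.5052/0.5500 = 0.9185
Terminal stock prices: S_uuu = 60.83, S_uud = 31.74, S_udd = 16.56, S_ddd = 8.64
Terminal payoffs (K − S): max(-11.83, 0) = 0, max(17.26, 0) = 17.26, max(32.44, 0) = 32.44, max(40.36, 0) = 40.36
Node uu (S = 52.9): continuation = e^(−0.1)·[0.9185·0.0000 + 0.0815·17.2600] = 1.2729; exercise value = 0.0000 ≤ continuation, so V_uu = 1.2729
Node ud (S = 27.6): continuation = e^(−0.1)·[0.9185·17.2600 + 0.0815·32.4400] = 16.7370; exercise value = 21.4000 > continuation, so V_ud = 21.4000 (exercise)
Node dd (S = 14.4): continuation = e^(−0.1)·[0.9185·32.4400 + 0.0815·40.3600] = 29.9370; exercise value = 34.6000 > continuation, so V_dd = 34.6000 (exercise)
Node u (S = 46): continuation = e^(−0.1)·[0.9185·1.2729 + 0.0815·21.4000] = 2.6362; exercise value = 3.0000 > continuation, so V_u = 3.0000 (exercise)
Node d (S = 24): continuation = e^(−0.1)·[0.9185·21.4000 + 0.0815·34.6000] = 20.3370; exercise value = 25.0000 > continuation, so V_d = 25.0000 (exercise)
Node 0 (S = 40): continuation = e^(−0.1)·[0.9185·3.0000 + 0.0815·25.0000] = 4.3370; exercise value = 9.0000 > continuation, so V_0 = 9.0000 (exercise)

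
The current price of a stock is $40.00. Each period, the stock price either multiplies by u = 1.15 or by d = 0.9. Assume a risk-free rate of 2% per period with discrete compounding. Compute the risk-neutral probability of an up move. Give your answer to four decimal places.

Risk-neutral probability p = (1 + 0.02 − 0.9)/(1.15 − 0.9) = 0.1200/0.2500 = 0.4800

p = 0.4800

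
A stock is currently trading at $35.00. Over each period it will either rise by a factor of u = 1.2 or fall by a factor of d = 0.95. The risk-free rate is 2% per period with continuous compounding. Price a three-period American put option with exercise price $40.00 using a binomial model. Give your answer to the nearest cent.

Risk-neutral probability p = (e^0.02 − 0.95)/(1.2 − 0.95) = 0.0702/0.2500 = 0.2808
Terminal stock prices: S_uuu = 60.48, S_uud = 47.88, S_udd = 37.91, S_ddd = 30.01
Terminal payoffs (K − S): max(-20.48, 0) = 0, max(-7.88, 0) = 0, max(2.095, 0) = 2.095, max(9.992, 0) = 9.992
Node uu (S = 50.4): continuation = e^(−0.02)·[0.2808·0.0000 + 0.7192·0.0000] = 0.0000; exercise value = 0.0000 ≤ continuation, so V_uu = 0.0000
Node ud (S = 39.9): continuation = e^(−0.02)·[0.2808·0.0000 + 0.7192·2.0950] = 1.4769; exercise value = 0.1000 ≤ continuation, so V_ud = 1.4769
Node dd (S = 31.59): continuation = e^(−0.02)·[0.2808·2.0950 + 0.7192·9.9919] = 7.6204; exercise value = 8.4125 > continuation, so V_dd = 8.4125 (exercise)
Node u (S = 42): continuation = e^(−0.02)·[0.2808·0.0000 + 0.7192·1.4769] = 1.0411; exercise value = 0.0000 ≤ continuation, so V_u = 1.0411
Node d (S = 33.25): continuation = e^(−0.02)·[0.2808·1.4769 + 0.7192·8.4125] = 6.3369; exercise value = 6.7500 > continuation, so V_d = 6.7500 (exercise)
Node 0 (S = 35): continuation = e^(−0.02)·[0.2808·1.0411 + 0.7192·6.7500] = 5.0450; exercise value = 5.0000 ≤ continuation, so V_0 = 5.0450

$5.05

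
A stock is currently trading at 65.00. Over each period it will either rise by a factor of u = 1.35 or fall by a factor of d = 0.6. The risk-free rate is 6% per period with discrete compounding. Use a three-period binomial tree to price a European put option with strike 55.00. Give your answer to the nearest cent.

7.40

Risk-neutral probability p = (1 + 0.06 − 0.6)/(1.35 − 0.6) = 0.4600/0.7500 = 0.6133
Terminal stock prices: S_uuu = 159.9, S_uud = 71.08, S_udd = 31.59, S_ddd = 14.04
Terminal payoffs (K − S): max(-104.9, 0) = 0, max(-16.08, 0) = 0, max(23.41, 0) = 23.41, max(40.96, 0) = 40.96
Node uu (S = 118.5): V_uu = 1/1.06·[0.6133·0.0000 + 0.3867·0.0000] = 0.0000
Node ud (S = 52.65): V_ud = 1/1.06·[0.6133·0.0000 + 0.3867·23.4100] = 8.5395
Node dd (S = 23.4): V_dd = 1/1.06·[0.6133·23.4100 + 0.3867·40.9600] = 28.4868
Node u (S = 87.75): V_u = 1/1.06·[0.6133·0.0000 + 0.3867·8.5395] = 3.1150
Node d (S = 39): V_d = 1/1.06·[0.6133·8.5395 + 0.3867·28.4868] = 15.3325
Node 0 (S = 65): V_0 = 1/1.06·[0.6133·3.1150 + 0.3867·15.3325] = 7.3954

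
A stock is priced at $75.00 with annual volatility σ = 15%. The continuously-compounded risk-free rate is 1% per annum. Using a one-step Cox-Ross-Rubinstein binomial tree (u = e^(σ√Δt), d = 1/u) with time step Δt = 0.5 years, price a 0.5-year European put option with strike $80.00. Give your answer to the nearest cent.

$6.28

CRR parameters: u = e^(σ√Δt) = e^(0.15·√0.5) = 1.1119, d = 1/u = 0.8994
Per-period rate: rΔt = 0.01·0.5 = 0.005, so R = e^0.005 = 1.0050
Risk-neutral probability p = (e^0.005 − 0.8994)/(1.1119 − 0.8994) = 0.1056/0.2125 = 0.4971
Terminal stock prices: S_u = 83.39, S_d = 67.45
Terminal payoffs (K − S): max(-3.392, 0) = 0, max(12.55, 0) = 12.55
Node 0 (S = 75): V_0 = e^(−0.005)·[0.4971·0.0000 + 0.5029·12.5476] = 6.2788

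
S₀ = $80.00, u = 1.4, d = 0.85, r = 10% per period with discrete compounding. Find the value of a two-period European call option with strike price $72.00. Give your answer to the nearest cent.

$23.99

Risk-neutral probability p = (1 + 0.1 − 0.85)/(1.4 − 0.85) = 0.2500/0.5500 = 0.4545
Terminal stock prices: S_uu = 156.8, S_ud = 95.2, S_dd = 57.8
Terminal payoffs (S − K): max(84.8, 0) = 84.8, max(23.2, 0) = 23.2, max(-14.2, 0) = 0
Node u (S = 112): V_u = 1/1.1·[0.4545·84.8000 + 0.5455·23.2000] = 46.5455
Node d (S = 68): V_d = 1/1.1·[0.4545·23.2000 + 0.5455·0.0000] = 9.5868
Node 0 (S = 80): V_0 = 1/1.1·[0.4545·46.5455 + 0.5455·9.5868] = 23.9874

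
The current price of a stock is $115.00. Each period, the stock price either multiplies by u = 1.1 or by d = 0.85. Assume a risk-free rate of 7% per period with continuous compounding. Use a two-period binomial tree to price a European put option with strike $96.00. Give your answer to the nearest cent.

Risk-neutral probability p = (e^0.07 − 0.85)/(1.1 − 0.85) = 0.2225/0.2500 = 0.8900
Terminal stock prices: S_uu = 139.2, S_ud = 107.5, S_dd = 83.09
Terminal payoffs (K − S): max(-43.15, 0) = 0, max(-11.53, 0) = 0, max(12.91, 0) = 12.91
Node u (S = 126.5): V_u = e^(−0.07)·[0.8900·0.0000 + 0.1100·0.0000] = 0.0000
Node d (S = 97.75): V_d = e^(−0.07)·[0.8900·0.0000 + 0.1100·12.9125] = 1.3240
Node 0 (S = 115): V_0 = e^(−0.07)·[0.8900·0.0000 + 0.1100·1.3240] = 0.1357

$0.14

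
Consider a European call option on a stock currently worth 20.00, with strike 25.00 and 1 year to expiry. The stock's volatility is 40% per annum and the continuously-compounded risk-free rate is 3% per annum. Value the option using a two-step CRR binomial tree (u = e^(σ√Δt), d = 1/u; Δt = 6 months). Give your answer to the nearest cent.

CRR parameters: u = e^(σ√Δt) = e^(0.4·√0.5) = 1.3269, d = 1/u = 0.7536
Per-period rate: rΔt = 0.03·0.5 = 0.015, so R = e^0.015 = 1.0151
Risk-neutral probability p = (e^0.015 − 0.7536)/(1.3269 − 0.7536) = 0.2615/0.5733 = 0.4561
Terminal stock prices: S_uu = 35.21, S_ud = 20, S_dd = 11.36
Terminal payoffs (S − K): max(10.21, 0) = 10.21, max(-5, 0) = 0, max(-13.64, 0) = 0
Node u (S = 26.54): V_u = e^(−0.015)·[0.4561·10.2131 + 0.5439·0.0000] = 4.5890
Node d (S = 15.07): V_d = e^(−0.015)·[0.4561·0.0000 + 0.5439·0.0000] = 0.0000
Node 0 (S = 20): V_0 = e^(−0.015)·[0.4561·4.5890 + 0.5439·0.0000] = 2.0620

2.06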